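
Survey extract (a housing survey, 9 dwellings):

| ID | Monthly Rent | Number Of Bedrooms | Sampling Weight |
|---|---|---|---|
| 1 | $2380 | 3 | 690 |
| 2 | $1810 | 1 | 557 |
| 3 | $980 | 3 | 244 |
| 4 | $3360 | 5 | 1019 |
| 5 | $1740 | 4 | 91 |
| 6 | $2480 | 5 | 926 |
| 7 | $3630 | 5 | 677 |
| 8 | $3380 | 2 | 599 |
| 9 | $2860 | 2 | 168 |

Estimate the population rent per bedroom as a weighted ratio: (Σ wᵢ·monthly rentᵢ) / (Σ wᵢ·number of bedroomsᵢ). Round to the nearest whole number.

Σ wᵢ·y = 2380×690 + 1810×557 + 980×244 + 3360×1019 + 1740×91 + 2480×926 + 3630×677 + 3380×599 + 2860×168
  = 1642200 + 1008170 + 239120 + 3423840 + 158340 + 2296480 + 2457510 + 2024620 + 480480 = 13730760
Σ wᵢ·x = 3×690 + 1×557 + 3×244 + 5×1019 + 4×91 + 5×926 + 5×677 + 2×599 + 2×168
  = 2070 + 557 + 732 + 5095 + 364 + 4630 + 3385 + 1198 + 336 = 18367
Ratio = 13730760 / 18367 = 747.57772

748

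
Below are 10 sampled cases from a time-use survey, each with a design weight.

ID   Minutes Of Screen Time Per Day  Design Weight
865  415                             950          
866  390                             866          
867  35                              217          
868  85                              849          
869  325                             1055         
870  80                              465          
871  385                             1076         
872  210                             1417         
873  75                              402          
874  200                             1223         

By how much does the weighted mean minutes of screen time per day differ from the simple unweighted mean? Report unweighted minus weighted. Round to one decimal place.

-35.7

Unweighted sum = 415 + 390 + 35 + 85 + 325 + 80 + 385 + 210 + 75 + 200 = 2200
Unweighted mean = 2200 / 10 = 220
Weighted sum = 415×950 + 390×866 + 35×217 + 85×849 + 325×1055 + 80×465 + 385×1076 + 210×1417 + 75×402 + 200×1223
  = 394250 + 337740 + 7595 + 72165 + 342875 + 37200 + 414260 + 297570 + 30150 + 244600 = 2178405
Sum of weights = 950 + 866 + 217 + 849 + 1055 + 465 + 1076 + 1417 + 402 + 1223 = 8520
Weighted mean = 2178405 / 8520 = 255.68134
Difference (unweighted minus weighted) = -35.681338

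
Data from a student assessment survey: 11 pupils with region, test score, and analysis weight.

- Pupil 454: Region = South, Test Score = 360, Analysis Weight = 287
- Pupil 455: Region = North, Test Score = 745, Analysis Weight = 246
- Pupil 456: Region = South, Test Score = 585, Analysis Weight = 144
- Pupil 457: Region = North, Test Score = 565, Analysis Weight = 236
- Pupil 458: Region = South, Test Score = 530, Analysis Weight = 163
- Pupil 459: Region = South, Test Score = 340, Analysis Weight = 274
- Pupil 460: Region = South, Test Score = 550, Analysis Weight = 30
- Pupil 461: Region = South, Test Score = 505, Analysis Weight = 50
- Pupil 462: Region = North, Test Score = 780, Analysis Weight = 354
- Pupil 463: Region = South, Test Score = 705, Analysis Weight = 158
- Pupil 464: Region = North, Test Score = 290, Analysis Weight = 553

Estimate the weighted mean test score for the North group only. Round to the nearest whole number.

542

North rows: 455, 457, 462, 464
Weighted sum = 745×246 + 565×236 + 780×354 + 290×553
  = 183270 + 133340 + 276120 + 160370 = 753100
Sum of weights = 1389
Weighted mean = 753100 / 1389 = 542.18862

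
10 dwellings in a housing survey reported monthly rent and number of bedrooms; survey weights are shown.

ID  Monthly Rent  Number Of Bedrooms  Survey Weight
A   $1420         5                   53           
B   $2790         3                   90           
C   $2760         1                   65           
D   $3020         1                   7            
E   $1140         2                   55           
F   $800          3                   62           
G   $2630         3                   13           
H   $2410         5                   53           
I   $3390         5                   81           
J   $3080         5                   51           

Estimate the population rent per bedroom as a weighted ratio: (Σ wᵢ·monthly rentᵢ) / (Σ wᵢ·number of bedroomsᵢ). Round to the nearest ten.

Σ wᵢ·y = 1420×53 + 2790×90 + 2760×65 + 3020×7 + 1140×55 + 800×62 + 2630×13 + 2410×53 + 3390×81 + 3080×51
  = 75260 + 251100 + 179400 + 21140 + 62700 + 49600 + 34190 + 127730 + 274590 + 157080 = 1232790
Σ wᵢ·x = 5×53 + 3×90 + 1×65 + 1×7 + 2×55 + 3×62 + 3×13 + 5×53 + 5×81 + 5×51
  = 265 + 270 + 65 + 7 + 110 + 186 + 39 + 265 + 405 + 255 = 1867
Ratio = 1232790 / 1867 = 660.3053

660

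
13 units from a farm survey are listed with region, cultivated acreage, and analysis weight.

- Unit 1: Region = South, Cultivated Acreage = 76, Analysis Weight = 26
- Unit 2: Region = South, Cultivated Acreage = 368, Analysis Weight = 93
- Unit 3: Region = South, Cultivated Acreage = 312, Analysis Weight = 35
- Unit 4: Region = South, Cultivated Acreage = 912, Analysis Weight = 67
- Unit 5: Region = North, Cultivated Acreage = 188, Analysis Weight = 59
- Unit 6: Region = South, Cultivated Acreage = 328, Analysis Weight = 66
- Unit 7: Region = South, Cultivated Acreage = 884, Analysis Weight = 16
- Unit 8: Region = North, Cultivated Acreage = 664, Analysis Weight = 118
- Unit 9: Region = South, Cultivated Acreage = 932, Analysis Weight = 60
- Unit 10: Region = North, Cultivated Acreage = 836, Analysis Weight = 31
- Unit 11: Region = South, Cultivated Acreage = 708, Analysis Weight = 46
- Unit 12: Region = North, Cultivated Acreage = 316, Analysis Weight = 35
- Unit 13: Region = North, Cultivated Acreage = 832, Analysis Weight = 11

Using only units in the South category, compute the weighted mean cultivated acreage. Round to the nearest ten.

South rows: 1, 2, 3, 4, 6, 7, 9, 11
Weighted sum = 76×26 + 368×93 + 312×35 + 912×67 + 328×66 + 884×16 + 932×60 + 708×46
  = 1976 + 34224 + 10920 + 61104 + 21648 + 14144 + 55920 + 32568 = 232504
Sum of weights = 26 + 93 + 35 + 67 + 66 + 16 + 60 + 46 = 409
Weighted mean = 232504 / 409 = 568.46944

570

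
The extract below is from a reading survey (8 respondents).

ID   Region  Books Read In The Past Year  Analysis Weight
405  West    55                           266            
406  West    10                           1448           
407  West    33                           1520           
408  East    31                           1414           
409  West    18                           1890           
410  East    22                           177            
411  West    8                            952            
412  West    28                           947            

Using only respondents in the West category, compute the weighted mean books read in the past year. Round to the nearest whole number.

21

West rows: 405, 406, 407, 409, 411, 412
Weighted sum = 55×266 + 10×1448 + 33×1520 + 18×1890 + 8×952 + 28×947
  = 14630 + 14480 + 50160 + 34020 + 7616 + 26516 = 147422
Sum of weights = 266 + 1448 + 1520 + 1890 + 952 + 947 = 7023
Weighted mean = 147422 / 7023 = 20.991314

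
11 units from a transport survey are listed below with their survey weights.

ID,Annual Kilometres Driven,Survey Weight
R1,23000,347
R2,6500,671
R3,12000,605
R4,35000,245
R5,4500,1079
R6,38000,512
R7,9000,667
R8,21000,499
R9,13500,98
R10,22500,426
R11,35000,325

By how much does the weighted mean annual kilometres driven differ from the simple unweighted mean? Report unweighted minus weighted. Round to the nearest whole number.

Unweighted sum = 23000 + 6500 + 12000 + 35000 + 4500 + 38000 + 9000 + 21000 + 13500 + 22500 + 35000 = 220000
Unweighted mean = 220000 / 11 = 20000
Weighted sum = 23000×347 + 6500×671 + 12000×605 + 35000×245 + 4500×1079 + 38000×512 + 9000×667 + 21000×499 + 13500×98 + 22500×426 + 35000×325
  = 91254000
Sum of weights = 347 + 671 + 605 + 245 + 1079 + 512 + 667 + 499 + 98 + 426 + 325 = 5474
Weighted mean = 91254000 / 5474 = 16670.442
Difference (unweighted minus weighted) = 3329.5579

3330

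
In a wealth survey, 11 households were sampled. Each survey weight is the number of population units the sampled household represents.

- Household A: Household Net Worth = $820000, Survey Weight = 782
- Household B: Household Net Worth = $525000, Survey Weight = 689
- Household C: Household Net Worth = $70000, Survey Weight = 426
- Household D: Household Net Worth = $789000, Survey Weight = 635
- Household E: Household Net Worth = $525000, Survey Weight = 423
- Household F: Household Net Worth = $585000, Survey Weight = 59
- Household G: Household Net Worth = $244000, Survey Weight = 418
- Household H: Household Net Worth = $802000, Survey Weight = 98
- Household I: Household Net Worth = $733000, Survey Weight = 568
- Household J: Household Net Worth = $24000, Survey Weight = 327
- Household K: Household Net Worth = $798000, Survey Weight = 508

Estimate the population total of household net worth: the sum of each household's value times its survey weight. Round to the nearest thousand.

Weighted total = 820000×782 + 525000×689 + 70000×426 + 789000×635 + 525000×423 + 585000×59 + 244000×418 + 802000×98 + 733000×568 + 24000×327 + 798000×508
  = 641240000 + 361725000 + 29820000 + 501015000 + 222075000 + 34515000 + 101992000 + 78596000 + 416344000 + 7848000 + 405384000 = 2800554000

2800554000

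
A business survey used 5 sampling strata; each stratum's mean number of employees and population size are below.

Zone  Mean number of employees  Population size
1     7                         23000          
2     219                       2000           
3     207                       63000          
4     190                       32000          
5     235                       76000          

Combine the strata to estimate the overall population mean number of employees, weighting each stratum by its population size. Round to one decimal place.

191.7

Σ Nₕ·x̄ₕ = 7×23000 + 219×2000 + 207×63000 + 190×32000 + 235×76000
  = 37580000
Σ Nₕ = 23000 + 2000 + 63000 + 32000 + 76000 = 196000
Overall mean = 37580000 / 196000 = 191.73469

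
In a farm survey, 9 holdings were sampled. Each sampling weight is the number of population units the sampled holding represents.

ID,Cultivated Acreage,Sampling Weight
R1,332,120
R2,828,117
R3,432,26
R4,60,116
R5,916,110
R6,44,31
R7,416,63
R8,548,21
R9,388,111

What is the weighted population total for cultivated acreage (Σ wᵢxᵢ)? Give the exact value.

Weighted total = 337816

337816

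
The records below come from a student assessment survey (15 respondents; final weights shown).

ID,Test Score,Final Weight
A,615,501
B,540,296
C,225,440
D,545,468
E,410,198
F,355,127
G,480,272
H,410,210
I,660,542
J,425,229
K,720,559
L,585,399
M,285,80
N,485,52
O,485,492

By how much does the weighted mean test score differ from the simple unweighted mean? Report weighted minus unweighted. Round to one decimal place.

Unweighted sum = 7225
Unweighted mean = 7225 / 15 = 481.66667
Weighted sum = 2542520
Sum of weights = 4865
Weighted mean = 2542520 / 4865 = 522.61459
Difference (weighted minus unweighted) = 40.947927

40.9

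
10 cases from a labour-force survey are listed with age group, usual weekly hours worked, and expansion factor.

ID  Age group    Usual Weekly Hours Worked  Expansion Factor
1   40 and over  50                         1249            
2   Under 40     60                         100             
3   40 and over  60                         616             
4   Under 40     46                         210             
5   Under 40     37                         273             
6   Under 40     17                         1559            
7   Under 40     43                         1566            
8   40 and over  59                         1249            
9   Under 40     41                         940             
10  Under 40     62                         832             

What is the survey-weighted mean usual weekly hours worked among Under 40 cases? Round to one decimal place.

Under 40 rows: 2, 4, 5, 6, 7, 9, 10
Weighted sum = 60×100 + 46×210 + 37×273 + 17×1559 + 43×1566 + 41×940 + 62×832
  = 209726
Sum of weights = 100 + 210 + 273 + 1559 + 1566 + 940 + 832 = 5480
Weighted mean = 209726 / 5480 = 38.271168

38.3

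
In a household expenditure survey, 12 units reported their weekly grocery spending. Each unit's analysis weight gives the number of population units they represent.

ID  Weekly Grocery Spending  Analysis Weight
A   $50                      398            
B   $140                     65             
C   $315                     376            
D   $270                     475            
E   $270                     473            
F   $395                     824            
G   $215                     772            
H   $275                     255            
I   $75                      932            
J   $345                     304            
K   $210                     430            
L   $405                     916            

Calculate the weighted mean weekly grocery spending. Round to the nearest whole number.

257

Weighted sum = 50×398 + 140×65 + 315×376 + 270×475 + 270×473 + 395×824 + 215×772 + 275×255 + 75×932 + 345×304 + 210×430 + 405×916
  = 19900 + 9100 + 118440 + 128250 + 127710 + 325480 + 165980 + 70125 + 69900 + 104880 + 90300 + 370980 = 1601045
Sum of weights = 398 + 65 + 376 + 475 + 473 + 824 + 772 + 255 + 932 + 304 + 430 + 916 = 6220
Weighted mean = 1601045 / 6220 = 257.40273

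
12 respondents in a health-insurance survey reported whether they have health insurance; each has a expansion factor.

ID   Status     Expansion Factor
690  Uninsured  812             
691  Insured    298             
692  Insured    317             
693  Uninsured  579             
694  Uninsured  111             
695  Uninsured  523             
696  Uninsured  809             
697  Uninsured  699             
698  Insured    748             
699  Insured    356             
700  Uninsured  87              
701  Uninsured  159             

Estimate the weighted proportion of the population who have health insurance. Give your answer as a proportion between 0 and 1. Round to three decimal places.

Sum of weights for 'Insured' = 298 + 317 + 748 + 356 = 1719
Total weight = 812 + 298 + 317 + 579 + 111 + 523 + 809 + 699 + 748 + 356 + 87 + 159 = 5498
Weighted proportion = 1719 / 5498 = 0.31265915

0.313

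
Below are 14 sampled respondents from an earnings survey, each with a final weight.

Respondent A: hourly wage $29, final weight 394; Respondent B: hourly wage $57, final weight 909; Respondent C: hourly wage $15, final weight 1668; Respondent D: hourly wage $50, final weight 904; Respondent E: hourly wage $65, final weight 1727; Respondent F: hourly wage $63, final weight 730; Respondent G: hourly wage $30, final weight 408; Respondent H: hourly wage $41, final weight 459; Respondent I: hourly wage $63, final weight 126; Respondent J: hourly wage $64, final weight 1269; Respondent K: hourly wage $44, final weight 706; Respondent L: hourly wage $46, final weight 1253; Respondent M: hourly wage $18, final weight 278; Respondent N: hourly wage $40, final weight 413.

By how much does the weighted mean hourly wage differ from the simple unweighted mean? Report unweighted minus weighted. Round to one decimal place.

-1.8

Unweighted sum = 625
Unweighted mean = 625 / 14 = 44.642857
Weighted sum = 522143
Sum of weights = 11244
Weighted mean = 522143 / 11244 = 46.437478
Difference (unweighted minus weighted) = -1.7946206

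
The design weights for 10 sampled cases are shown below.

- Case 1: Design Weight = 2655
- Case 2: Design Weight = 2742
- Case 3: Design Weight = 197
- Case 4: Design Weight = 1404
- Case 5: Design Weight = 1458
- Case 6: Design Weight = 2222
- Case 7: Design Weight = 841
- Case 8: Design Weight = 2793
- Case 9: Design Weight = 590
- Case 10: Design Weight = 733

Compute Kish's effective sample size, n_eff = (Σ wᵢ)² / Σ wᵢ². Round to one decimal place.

Σ wᵢ = 2655 + 2742 + 197 + 1404 + 1458 + 2222 + 841 + 2793 + 590 + 733 = 15635
Σ wᵢ² = 7049025 + 7518564 + 38809 + 1971216 + 2125764 + 4937284 + 707281 + 7800849 + 348100 + 537289 = 33034181
n_eff = 15635² / 33034181 = 244453225 / 33034181 = 7.4000086

7.4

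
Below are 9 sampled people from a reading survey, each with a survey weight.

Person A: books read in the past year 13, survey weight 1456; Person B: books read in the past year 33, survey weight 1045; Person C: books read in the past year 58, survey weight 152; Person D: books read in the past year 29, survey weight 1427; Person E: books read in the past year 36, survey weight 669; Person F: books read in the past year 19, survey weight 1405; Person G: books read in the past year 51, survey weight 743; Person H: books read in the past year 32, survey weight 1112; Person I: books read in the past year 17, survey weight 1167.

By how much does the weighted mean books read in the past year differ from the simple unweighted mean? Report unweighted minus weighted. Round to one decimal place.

5.0

Unweighted sum = 13 + 33 + 58 + 29 + 36 + 19 + 51 + 32 + 17 = 288
Unweighted mean = 288 / 9 = 32
Weighted sum = 13×1456 + 33×1045 + 58×152 + 29×1427 + 36×669 + 19×1405 + 51×743 + 32×1112 + 17×1167
  = 247707
Sum of weights = 1456 + 1045 + 152 + 1427 + 669 + 1405 + 743 + 1112 + 1167 = 9176
Weighted mean = 247707 / 9176 = 26.995096
Difference (unweighted minus weighted) = 5.0049041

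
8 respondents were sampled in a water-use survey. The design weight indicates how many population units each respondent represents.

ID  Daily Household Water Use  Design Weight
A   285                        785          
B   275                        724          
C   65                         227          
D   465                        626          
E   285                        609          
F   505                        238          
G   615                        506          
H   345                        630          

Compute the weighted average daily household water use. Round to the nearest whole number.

357

Weighted sum = 1550965
Sum of weights = 785 + 724 + 227 + 626 + 609 + 238 + 506 + 630 = 4345
Weighted mean = 1550965 / 4345 = 356.95397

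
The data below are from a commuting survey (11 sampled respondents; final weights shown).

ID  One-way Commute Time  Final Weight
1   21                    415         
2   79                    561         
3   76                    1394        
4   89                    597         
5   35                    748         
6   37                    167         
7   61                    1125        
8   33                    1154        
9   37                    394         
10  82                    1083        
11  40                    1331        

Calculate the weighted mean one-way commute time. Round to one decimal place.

Weighted sum = 507801
Sum of weights = 415 + 561 + 1394 + 597 + 748 + 167 + 1125 + 1154 + 394 + 1083 + 1331 = 8969
Weighted mean = 507801 / 8969 = 56.617349

56.6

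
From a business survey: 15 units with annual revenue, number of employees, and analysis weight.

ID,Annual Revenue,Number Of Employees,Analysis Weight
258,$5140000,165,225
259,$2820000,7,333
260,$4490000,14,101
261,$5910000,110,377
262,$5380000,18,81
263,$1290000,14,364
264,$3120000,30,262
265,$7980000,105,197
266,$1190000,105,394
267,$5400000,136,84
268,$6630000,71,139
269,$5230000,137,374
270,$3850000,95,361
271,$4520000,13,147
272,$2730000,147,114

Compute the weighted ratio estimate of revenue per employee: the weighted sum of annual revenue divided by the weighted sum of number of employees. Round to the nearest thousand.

50000

Σ wᵢ·y = 14237520000
Σ wᵢ·x = 284304
Ratio = 14237520000 / 284304 = 50078.508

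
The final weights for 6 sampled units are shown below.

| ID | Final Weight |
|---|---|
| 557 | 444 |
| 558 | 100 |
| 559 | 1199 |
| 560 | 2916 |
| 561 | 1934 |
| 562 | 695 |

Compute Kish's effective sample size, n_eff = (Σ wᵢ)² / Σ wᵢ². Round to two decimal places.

3.70

Σ wᵢ = 444 + 100 + 1199 + 2916 + 1934 + 695 = 7288
Σ wᵢ² = 197136 + 10000 + 1437601 + 8503056 + 3740356 + 483025 = 14371174
n_eff = 7288² / 14371174 = 53114944 / 14371174 = 3.6959363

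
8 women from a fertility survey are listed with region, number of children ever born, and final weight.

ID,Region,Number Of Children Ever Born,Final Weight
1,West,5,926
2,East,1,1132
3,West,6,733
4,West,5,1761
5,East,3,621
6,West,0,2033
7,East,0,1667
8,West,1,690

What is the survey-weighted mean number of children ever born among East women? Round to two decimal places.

0.88

East rows: 2, 5, 7
Weighted sum = 1×1132 + 3×621 + 0×1667
  = 1132 + 1863 + 0 = 2995
Sum of weights = 1132 + 621 + 1667 = 3420
Weighted mean = 2995 / 3420 = 0.87573099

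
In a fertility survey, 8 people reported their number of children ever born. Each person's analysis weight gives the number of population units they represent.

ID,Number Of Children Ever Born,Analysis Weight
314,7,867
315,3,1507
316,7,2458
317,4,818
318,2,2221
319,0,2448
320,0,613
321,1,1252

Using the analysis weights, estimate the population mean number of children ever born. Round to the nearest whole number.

3

Weighted sum = 7×867 + 3×1507 + 7×2458 + 4×818 + 2×2221 + 0×2448 + 0×613 + 1×1252
  = 6069 + 4521 + 17206 + 3272 + 4442 + 0 + 0 + 1252 = 36762
Sum of weights = 867 + 1507 + 2458 + 818 + 2221 + 2448 + 613 + 1252 = 12184
Weighted mean = 36762 / 12184 = 3.0172357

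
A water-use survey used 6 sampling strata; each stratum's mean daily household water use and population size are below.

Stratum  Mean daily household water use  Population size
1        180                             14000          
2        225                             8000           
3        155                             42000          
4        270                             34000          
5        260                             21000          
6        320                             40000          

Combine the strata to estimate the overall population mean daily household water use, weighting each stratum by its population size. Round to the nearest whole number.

241

Σ Nₕ·x̄ₕ = 180×14000 + 225×8000 + 155×42000 + 270×34000 + 260×21000 + 320×40000
  = 2520000 + 1800000 + 6510000 + 9180000 + 5460000 + 12800000 = 38270000
Σ Nₕ = 14000 + 8000 + 42000 + 34000 + 21000 + 40000 = 159000
Overall mean = 38270000 / 159000 = 240.69182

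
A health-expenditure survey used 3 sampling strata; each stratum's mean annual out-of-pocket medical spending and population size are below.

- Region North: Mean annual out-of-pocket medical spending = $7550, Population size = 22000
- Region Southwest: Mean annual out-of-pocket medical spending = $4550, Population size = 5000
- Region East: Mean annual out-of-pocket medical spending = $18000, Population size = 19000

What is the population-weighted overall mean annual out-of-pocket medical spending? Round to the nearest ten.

11540

Σ Nₕ·x̄ₕ = 7550×22000 + 4550×5000 + 18000×19000
  = 166100000 + 22750000 + 342000000 = 530850000
Σ Nₕ = 22000 + 5000 + 19000 = 46000
Overall mean = 530850000 / 46000 = 11540.217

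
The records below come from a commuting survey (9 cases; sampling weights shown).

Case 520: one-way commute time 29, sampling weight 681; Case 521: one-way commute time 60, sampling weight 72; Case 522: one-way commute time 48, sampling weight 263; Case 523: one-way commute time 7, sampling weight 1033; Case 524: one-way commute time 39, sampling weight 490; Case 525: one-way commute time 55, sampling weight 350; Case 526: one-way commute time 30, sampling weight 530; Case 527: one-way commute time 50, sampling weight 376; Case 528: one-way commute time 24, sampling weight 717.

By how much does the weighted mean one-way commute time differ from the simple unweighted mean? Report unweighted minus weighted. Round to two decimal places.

Unweighted sum = 29 + 60 + 48 + 7 + 39 + 55 + 30 + 50 + 24 = 342
Unweighted mean = 342 / 9 = 38
Weighted sum = 134192
Sum of weights = 681 + 72 + 263 + 1033 + 490 + 350 + 530 + 376 + 717 = 4512
Weighted mean = 134192 / 4512 = 29.741135
Difference (unweighted minus weighted) = 8.2588652

8.26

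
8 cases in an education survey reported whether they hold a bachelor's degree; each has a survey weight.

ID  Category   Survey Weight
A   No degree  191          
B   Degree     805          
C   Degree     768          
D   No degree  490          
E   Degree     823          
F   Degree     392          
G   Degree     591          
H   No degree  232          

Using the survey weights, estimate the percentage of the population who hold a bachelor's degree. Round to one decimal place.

Sum of weights for 'Degree' = 805 + 768 + 823 + 392 + 591 = 3379
Total weight = 4292
Weighted proportion = 3379 / 4292 = 0.78727866 → 78.727866%

78.7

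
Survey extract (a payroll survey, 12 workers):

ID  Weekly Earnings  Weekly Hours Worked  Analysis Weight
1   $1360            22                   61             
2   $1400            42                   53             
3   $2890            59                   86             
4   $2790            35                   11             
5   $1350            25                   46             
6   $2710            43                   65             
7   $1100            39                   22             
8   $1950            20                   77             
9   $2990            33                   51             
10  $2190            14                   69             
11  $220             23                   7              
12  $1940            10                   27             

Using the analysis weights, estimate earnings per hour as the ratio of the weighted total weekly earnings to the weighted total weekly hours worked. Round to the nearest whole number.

Σ wᵢ·y = 1206510
Σ wᵢ·x = 22×61 + 42×53 + 59×86 + 35×11 + 25×46 + 43×65 + 39×22 + 20×77 + 33×51 + 14×69 + 23×7 + 10×27
  = 18450
Ratio = 1206510 / 18450 = 65.393496

65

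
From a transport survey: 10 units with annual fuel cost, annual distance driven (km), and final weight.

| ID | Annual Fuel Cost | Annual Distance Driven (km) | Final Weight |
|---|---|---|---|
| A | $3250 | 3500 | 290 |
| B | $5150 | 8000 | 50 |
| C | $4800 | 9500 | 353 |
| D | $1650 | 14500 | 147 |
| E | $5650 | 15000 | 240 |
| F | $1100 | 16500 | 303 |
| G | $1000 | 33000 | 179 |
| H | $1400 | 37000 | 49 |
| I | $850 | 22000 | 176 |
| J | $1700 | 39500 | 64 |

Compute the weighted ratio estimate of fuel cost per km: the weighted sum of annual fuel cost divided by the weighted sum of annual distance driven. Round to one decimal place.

Σ wᵢ·y = 3250×290 + 5150×50 + 4800×353 + 1650×147 + 5650×240 + 1100×303 + 1000×179 + 1400×49 + 850×176 + 1700×64
  = 942500 + 257500 + 1694400 + 242550 + 1356000 + 333300 + 179000 + 68600 + 149600 + 108800 = 5332250
Σ wᵢ·x = 3500×290 + 8000×50 + 9500×353 + 14500×147 + 15000×240 + 16500×303 + 33000×179 + 37000×49 + 22000×176 + 39500×64
  = 1015000 + 400000 + 3353500 + 2131500 + 3600000 + 4999500 + 5907000 + 1813000 + 3872000 + 2528000 = 29619500
Ratio = 5332250 / 29619500 = 0.18002498

0.2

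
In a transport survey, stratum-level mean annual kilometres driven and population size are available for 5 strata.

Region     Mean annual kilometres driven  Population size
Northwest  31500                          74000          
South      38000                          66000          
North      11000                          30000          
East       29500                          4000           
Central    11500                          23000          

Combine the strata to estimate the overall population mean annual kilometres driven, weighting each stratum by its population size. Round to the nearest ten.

Σ Nₕ·x̄ₕ = 31500×74000 + 38000×66000 + 11000×30000 + 29500×4000 + 11500×23000
  = 2331000000 + 2508000000 + 330000000 + 118000000 + 264500000 = 5551500000
Σ Nₕ = 74000 + 66000 + 30000 + 4000 + 23000 = 197000
Overall mean = 5551500000 / 197000 = 28180.203

28180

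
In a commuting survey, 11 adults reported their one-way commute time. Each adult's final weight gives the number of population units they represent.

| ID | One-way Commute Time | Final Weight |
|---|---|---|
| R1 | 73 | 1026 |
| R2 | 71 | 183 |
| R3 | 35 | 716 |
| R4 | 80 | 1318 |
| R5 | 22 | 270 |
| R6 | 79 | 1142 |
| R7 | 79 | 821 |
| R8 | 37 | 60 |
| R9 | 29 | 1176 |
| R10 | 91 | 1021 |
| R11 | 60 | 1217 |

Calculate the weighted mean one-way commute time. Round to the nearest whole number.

Weighted sum = 73×1026 + 71×183 + 35×716 + 80×1318 + 22×270 + 79×1142 + 79×821 + 37×60 + 29×1176 + 91×1021 + 60×1217
  = 581663
Sum of weights = 1026 + 183 + 716 + 1318 + 270 + 1142 + 821 + 60 + 1176 + 1021 + 1217 = 8950
Weighted mean = 581663 / 8950 = 64.990279

65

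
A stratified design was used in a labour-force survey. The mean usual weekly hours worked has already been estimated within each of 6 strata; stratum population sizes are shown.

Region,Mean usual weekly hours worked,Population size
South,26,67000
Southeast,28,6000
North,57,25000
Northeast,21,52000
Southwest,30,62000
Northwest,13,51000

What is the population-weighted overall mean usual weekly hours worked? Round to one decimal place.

26.4

Σ Nₕ·x̄ₕ = 26×67000 + 28×6000 + 57×25000 + 21×52000 + 30×62000 + 13×51000
  = 1742000 + 168000 + 1425000 + 1092000 + 1860000 + 663000 = 6950000
Σ Nₕ = 67000 + 6000 + 25000 + 52000 + 62000 + 51000 = 263000
Overall mean = 6950000 / 263000 = 26.425856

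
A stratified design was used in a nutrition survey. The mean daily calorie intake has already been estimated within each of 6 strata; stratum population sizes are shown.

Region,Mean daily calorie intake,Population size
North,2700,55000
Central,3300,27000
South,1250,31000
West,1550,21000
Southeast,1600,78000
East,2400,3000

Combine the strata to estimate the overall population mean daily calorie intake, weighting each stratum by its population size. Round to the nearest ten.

Σ Nₕ·x̄ₕ = 2700×55000 + 3300×27000 + 1250×31000 + 1550×21000 + 1600×78000 + 2400×3000
  = 148500000 + 89100000 + 38750000 + 32550000 + 124800000 + 7200000 = 440900000
Σ Nₕ = 55000 + 27000 + 31000 + 21000 + 78000 + 3000 = 215000
Overall mean = 440900000 / 215000 = 2050.6977

2050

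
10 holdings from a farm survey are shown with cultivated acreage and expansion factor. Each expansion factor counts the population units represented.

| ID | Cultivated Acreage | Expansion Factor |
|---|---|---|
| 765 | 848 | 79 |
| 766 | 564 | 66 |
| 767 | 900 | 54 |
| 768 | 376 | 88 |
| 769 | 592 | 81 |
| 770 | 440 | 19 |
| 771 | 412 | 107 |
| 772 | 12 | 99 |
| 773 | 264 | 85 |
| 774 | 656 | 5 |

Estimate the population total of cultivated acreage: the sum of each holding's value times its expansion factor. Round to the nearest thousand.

Weighted total = 313208

313000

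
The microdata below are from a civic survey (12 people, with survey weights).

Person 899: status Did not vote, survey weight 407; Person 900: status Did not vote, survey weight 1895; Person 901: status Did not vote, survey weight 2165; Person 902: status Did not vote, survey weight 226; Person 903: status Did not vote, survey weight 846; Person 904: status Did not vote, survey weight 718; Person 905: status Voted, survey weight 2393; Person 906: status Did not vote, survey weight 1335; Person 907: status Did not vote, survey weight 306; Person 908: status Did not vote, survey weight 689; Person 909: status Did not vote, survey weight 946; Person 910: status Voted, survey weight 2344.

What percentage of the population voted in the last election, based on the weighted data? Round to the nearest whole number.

33

Sum of weights for 'Voted' = 2393 + 2344 = 4737
Total weight = 14270
Weighted proportion = 4737 / 14270 = 0.33195515 → 33.195515%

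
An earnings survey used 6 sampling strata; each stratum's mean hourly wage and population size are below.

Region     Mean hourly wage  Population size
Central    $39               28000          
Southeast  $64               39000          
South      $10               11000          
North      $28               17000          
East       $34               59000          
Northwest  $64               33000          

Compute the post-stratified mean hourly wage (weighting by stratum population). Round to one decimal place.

44.3

Σ Nₕ·x̄ₕ = 39×28000 + 64×39000 + 10×11000 + 28×17000 + 34×59000 + 64×33000
  = 1092000 + 2496000 + 110000 + 476000 + 2006000 + 2112000 = 8292000
Σ Nₕ = 28000 + 39000 + 11000 + 17000 + 59000 + 33000 = 187000
Overall mean = 8292000 / 187000 = 44.342246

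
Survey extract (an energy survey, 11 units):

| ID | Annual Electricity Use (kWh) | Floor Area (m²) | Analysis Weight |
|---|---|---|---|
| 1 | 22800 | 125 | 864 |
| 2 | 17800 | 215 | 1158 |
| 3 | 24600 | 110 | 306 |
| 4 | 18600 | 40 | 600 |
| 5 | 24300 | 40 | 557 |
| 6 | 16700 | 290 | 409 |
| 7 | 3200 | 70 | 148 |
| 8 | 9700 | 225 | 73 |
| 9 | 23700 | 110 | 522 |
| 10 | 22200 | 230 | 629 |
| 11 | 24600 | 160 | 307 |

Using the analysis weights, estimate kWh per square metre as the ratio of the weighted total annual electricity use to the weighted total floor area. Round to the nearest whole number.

Σ wᵢ·y = 22800×864 + 17800×1158 + 24600×306 + 18600×600 + 24300×557 + 16700×409 + 3200×148 + 9700×73 + 23700×522 + 22200×629 + 24600×307
  = 114433700
Σ wᵢ·x = 125×864 + 215×1158 + 110×306 + 40×600 + 40×557 + 290×409 + 70×148 + 225×73 + 110×522 + 230×629 + 160×307
  = 833515
Ratio = 114433700 / 833515 = 137.29051

137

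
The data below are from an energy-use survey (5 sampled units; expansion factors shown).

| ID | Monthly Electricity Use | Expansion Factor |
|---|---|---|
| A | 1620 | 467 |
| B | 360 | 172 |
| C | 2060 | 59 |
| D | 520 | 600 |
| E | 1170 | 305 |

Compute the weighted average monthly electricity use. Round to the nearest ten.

1000

Weighted sum = 1620×467 + 360×172 + 2060×59 + 520×600 + 1170×305
  = 756540 + 61920 + 121540 + 312000 + 356850 = 1608850
Sum of weights = 467 + 172 + 59 + 600 + 305 = 1603
Weighted mean = 1608850 / 1603 = 1003.6494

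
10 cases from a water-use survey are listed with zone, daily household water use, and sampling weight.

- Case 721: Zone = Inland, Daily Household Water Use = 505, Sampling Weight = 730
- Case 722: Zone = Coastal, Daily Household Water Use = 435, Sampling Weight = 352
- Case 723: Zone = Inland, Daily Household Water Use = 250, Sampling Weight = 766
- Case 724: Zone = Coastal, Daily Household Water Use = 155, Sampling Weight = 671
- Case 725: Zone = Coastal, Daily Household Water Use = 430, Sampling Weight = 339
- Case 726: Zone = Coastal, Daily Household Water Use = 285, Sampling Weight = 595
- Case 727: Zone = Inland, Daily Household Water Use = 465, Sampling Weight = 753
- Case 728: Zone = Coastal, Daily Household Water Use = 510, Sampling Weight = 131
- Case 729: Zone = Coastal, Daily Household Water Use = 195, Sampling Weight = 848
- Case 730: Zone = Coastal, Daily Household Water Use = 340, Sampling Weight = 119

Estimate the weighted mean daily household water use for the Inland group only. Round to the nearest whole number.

Inland rows: 721, 723, 727
Weighted sum = 505×730 + 250×766 + 465×753
  = 368650 + 191500 + 350145 = 910295
Sum of weights = 2249
Weighted mean = 910295 / 2249 = 404.75545

405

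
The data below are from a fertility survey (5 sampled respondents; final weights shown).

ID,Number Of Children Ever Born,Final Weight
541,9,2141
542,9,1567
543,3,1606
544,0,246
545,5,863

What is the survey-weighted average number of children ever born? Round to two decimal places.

Weighted sum = 9×2141 + 9×1567 + 3×1606 + 0×246 + 5×863
  = 19269 + 14103 + 4818 + 0 + 4315 = 42505
Sum of weights = 2141 + 1567 + 1606 + 246 + 863 = 6423
Weighted mean = 42505 / 6423 = 6.6176242

6.62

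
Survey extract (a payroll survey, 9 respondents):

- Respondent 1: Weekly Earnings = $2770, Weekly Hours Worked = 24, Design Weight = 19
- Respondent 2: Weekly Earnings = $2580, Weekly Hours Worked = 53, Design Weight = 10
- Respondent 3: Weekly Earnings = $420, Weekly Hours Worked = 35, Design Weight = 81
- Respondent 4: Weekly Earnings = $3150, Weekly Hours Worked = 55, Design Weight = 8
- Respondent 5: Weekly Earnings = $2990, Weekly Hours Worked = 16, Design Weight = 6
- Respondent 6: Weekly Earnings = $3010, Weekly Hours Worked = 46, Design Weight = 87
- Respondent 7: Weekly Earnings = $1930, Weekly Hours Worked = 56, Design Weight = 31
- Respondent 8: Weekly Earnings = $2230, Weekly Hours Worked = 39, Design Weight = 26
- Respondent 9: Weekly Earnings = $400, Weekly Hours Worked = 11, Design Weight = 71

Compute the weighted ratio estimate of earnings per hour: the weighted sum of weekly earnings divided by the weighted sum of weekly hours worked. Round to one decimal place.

Σ wᵢ·y = 2770×19 + 2580×10 + 420×81 + 3150×8 + 2990×6 + 3010×87 + 1930×31 + 2230×26 + 400×71
  = 52630 + 25800 + 34020 + 25200 + 17940 + 261870 + 59830 + 57980 + 28400 = 563670
Σ wᵢ·x = 24×19 + 53×10 + 35×81 + 55×8 + 16×6 + 46×87 + 56×31 + 39×26 + 11×71
  = 456 + 530 + 2835 + 440 + 96 + 4002 + 1736 + 1014 + 781 = 11890
Ratio = 563670 / 11890 = 47.407065

47.4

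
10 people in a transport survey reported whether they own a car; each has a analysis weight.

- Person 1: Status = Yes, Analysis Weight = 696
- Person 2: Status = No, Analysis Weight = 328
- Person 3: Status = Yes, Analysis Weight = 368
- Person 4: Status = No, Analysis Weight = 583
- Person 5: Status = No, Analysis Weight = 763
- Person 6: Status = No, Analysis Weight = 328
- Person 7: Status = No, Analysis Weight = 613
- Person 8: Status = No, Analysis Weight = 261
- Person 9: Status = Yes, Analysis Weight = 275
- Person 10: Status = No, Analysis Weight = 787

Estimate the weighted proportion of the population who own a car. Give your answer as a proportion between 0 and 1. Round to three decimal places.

Sum of weights for 'Yes' = 696 + 368 + 275 = 1339
Total weight = 696 + 328 + 368 + 583 + 763 + 328 + 613 + 261 + 275 + 787 = 5002
Weighted proportion = 1339 / 5002 = 0.26769292

0.268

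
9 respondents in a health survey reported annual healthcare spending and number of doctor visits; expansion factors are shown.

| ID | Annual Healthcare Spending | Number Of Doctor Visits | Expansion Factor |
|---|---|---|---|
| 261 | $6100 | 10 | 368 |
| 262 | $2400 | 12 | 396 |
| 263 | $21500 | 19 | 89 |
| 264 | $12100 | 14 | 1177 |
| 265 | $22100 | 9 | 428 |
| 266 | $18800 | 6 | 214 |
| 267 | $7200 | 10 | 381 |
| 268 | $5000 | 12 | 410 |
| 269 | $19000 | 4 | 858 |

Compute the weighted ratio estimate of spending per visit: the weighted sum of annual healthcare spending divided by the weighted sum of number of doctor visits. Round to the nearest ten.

Σ wᵢ·y = 6100×368 + 2400×396 + 21500×89 + 12100×1177 + 22100×428 + 18800×214 + 7200×381 + 5000×410 + 19000×858
  = 2244800 + 950400 + 1913500 + 14241700 + 9458800 + 4023200 + 2743200 + 2050000 + 16302000 = 53927600
Σ wᵢ·x = 10×368 + 12×396 + 19×89 + 14×1177 + 9×428 + 6×214 + 10×381 + 12×410 + 4×858
  = 3680 + 4752 + 1691 + 16478 + 3852 + 1284 + 3810 + 4920 + 3432 = 43899
Ratio = 53927600 / 43899 = 1228.4471

1230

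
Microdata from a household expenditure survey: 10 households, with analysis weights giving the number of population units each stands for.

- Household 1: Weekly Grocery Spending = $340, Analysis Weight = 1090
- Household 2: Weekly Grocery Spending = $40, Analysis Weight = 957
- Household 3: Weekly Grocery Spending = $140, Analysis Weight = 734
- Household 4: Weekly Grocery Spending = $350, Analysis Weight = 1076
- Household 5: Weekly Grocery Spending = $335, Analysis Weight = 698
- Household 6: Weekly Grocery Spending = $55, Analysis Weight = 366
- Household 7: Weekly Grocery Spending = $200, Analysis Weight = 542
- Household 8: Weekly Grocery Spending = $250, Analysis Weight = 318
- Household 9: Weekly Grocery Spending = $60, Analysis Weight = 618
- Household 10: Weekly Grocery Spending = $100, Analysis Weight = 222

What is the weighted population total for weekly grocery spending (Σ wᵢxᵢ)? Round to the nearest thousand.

Weighted total = 340×1090 + 40×957 + 140×734 + 350×1076 + 335×698 + 55×366 + 200×542 + 250×318 + 60×618 + 100×222
  = 1389380

1389000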